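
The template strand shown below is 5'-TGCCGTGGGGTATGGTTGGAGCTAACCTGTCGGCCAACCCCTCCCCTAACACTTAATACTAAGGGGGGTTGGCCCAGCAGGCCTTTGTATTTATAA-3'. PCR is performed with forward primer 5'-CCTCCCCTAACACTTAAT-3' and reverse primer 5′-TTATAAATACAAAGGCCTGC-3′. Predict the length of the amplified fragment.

The forward primer matches the template at positions 40–57.
The reverse primer's reverse complement is GCAGGCCTTTGTATTTATAA, which matches the template at positions 77–96.
Product length = (reverse-primer end) − (forward-primer start) + 1 = 96 − 40 + 1 = 57 bp.

57 bp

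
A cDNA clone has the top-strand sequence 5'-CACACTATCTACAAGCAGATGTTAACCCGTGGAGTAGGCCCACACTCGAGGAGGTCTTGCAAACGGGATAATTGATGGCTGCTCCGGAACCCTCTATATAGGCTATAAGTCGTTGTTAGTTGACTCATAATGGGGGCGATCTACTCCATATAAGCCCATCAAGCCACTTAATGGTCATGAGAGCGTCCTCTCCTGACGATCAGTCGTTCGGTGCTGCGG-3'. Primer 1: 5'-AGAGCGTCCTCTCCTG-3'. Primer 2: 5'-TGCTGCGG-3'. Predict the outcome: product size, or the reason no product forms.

Primer 1 (AGAGCGTCCTCTCCTG) matches the top strand at positions 180–195 (3' end points downstream).
Primer 2 (TGCTGCGG) also matches the top strand directly, at positions 212–219 — its reverse complement CCGCAGCA is not present.
Both primers anneal to the bottom strand with 3' ends pointing the same way, so neither can prime synthesis back toward the other.

No product — both primers anneal to the same strand and extend in the same direction.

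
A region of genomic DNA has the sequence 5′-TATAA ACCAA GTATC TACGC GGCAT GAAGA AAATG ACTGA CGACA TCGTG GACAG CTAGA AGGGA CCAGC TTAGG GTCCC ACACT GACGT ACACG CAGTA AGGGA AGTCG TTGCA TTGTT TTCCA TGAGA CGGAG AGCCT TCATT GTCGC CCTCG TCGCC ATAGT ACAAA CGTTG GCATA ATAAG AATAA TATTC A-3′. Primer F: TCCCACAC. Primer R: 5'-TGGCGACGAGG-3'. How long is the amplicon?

Scanning the template, TCCCACAC occurs at positions 77–84; this primer anneals to the bottom strand there with its 3' end pointing downstream.
Taking the reverse complement of TGGCGACGAGG gives CCTCGTCGCCA, found at positions 151–161 on the template; the primer anneals here to the top strand with its 3' end pointing upstream.
Amplicon spans positions 77–161: 85 bp.

85 bp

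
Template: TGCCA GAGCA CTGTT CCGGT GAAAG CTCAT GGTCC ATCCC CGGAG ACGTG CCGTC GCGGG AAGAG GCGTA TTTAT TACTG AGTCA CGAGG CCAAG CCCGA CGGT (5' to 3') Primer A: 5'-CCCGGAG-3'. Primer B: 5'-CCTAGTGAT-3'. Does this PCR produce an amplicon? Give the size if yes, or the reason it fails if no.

Primer B (CCTAGTGAT) does not match the top strand, and its reverse complement ATCACTAGG does not match either.
With no annealing site for primer B, no amplification occurs.

No product — primer B has no binding site in the template.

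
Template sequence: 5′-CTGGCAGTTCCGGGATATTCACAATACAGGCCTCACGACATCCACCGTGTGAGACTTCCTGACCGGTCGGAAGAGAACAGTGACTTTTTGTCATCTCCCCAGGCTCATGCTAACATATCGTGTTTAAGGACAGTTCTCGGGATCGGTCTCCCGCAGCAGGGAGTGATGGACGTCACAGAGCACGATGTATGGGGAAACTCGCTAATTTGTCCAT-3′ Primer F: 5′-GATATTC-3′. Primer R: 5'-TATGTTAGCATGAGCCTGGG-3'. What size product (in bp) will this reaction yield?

104 bp

Scanning the template, GATATTC occurs at positions 14–20; this primer anneals to the bottom strand there with its 3' end pointing downstream.
Taking the reverse complement of TATGTTAGCATGAGCCTGGG gives CCCAGGCTCATGCTAACATA, found at positions 98–117 on the template; the primer anneals here to the top strand with its 3' end pointing upstream.
Product length = (reverse-primer end) − (forward-primer start) + 1 = 117 − 14 + 1 = 104 bp.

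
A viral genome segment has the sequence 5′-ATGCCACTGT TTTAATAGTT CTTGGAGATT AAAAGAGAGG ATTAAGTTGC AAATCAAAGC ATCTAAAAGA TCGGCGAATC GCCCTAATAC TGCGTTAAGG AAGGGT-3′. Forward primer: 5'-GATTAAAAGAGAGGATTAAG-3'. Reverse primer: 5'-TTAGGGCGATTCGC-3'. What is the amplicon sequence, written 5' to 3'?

Forward primer GATTAAAAGAGAGGATTAAG is found on the top strand at positions 27–46.
Reverse complement of the reverse primer: GCGAATCGCCCTAA. This occurs on the top strand at positions 74–87.
The product is the template from position 27 through 87 (61 bp).

5'-GATTAAAAGAGAGGATTAAGTTGCAAATCAAAGCATCTAAAAGATCGGCGAATCGCCCTAA-3'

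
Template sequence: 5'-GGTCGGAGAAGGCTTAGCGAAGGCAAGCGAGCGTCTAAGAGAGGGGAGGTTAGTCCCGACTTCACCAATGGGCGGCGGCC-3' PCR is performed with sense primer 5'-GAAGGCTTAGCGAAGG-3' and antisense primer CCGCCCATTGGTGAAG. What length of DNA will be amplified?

68 bp

The forward primer matches the template at positions 8–23.
Taking the reverse complement of CCGCCCATTGGTGAAG gives CTTCACCAATGGGCGG, found at positions 60–75 on the template; the primer anneals here to the top strand with its 3' end pointing upstream.
Amplicon spans positions 8–75: 68 bp.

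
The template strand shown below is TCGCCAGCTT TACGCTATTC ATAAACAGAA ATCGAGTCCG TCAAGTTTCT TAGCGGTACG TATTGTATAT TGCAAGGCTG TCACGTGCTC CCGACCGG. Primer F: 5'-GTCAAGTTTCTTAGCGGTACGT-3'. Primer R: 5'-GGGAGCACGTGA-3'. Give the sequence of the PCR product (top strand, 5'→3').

5'-GTCAAGTTTCTTAGCGGTACGTATTGTATATTGCAAGGCTGTCACGTGCTCCC-3'

Forward primer GTCAAGTTTCTTAGCGGTACGT is found on the top strand at positions 40–61.
Taking the reverse complement of GGGAGCACGTGA gives TCACGTGCTCCC, found at positions 81–92 on the template; the primer anneals here to the top strand with its 3' end pointing upstream.
The product is the template from position 40 through 92 (53 bp).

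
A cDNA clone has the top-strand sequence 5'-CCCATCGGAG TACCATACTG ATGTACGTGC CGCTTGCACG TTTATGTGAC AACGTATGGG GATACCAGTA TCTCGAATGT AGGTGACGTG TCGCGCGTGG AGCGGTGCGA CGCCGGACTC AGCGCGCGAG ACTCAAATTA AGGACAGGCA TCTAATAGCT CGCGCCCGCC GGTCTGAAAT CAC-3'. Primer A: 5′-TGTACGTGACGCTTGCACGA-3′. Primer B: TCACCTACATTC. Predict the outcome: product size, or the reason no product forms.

No product — primer A has no binding site in the template.

Primer A (TGTACGTGACGCTTGCACGA) does not match the top strand, and its reverse complement TCGTGCAAGCGTCACGTACA does not match either.
With no annealing site for primer A, no amplification occurs.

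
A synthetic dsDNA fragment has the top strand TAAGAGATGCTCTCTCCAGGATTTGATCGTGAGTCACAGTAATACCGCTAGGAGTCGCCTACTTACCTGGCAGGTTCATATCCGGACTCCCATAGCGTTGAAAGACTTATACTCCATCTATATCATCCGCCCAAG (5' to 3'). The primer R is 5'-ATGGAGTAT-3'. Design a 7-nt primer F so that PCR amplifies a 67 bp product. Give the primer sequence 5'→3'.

The reverse primer's reverse complement ATACTCCAT matches the template at positions 109–117, so the product ends at position 117.
A 67 bp product then starts at position 117 − 67 + 1 = 51.
The forward primer is identical to the top strand there: GGAGTCG.

5'-GGAGTCG-3'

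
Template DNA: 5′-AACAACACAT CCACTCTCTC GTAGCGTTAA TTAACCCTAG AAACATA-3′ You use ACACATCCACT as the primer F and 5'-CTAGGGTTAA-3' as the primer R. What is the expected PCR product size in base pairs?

The forward primer matches the template at positions 5–15.
Reverse complement of the reverse primer: TTAACCCTAG. This occurs on the top strand at positions 31–40.
Product length = (reverse-primer end) − (forward-primer start) + 1 = 40 − 5 + 1 = 36 bp.

36 bp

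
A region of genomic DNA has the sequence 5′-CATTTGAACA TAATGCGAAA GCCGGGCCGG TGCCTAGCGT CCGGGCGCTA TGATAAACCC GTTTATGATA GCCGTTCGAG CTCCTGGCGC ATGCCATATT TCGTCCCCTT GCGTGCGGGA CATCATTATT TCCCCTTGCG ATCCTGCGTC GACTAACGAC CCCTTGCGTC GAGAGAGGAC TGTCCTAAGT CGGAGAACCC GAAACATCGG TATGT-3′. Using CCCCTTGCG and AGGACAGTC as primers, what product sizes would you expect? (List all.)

82 bp, 55 bp, 27 bp

The forward primer CCCCTTGCG matches the top strand at positions 105–113, 132–140, 160–168.
The reverse primer's reverse complement is GACTGTCCT, matching at positions 178–186.
Each forward site pairs with the reverse site to give a product ending at position 186: sizes 82, 55, 27 bp.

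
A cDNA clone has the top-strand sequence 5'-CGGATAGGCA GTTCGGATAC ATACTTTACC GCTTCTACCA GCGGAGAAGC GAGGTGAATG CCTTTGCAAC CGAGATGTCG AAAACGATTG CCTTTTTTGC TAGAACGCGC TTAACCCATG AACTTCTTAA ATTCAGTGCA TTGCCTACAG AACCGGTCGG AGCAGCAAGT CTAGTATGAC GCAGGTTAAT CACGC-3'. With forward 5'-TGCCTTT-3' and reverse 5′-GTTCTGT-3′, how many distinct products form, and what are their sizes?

Two products: 95 bp, 65 bp

The forward primer TGCCTTT matches the top strand at positions 59–65, 89–95.
The reverse primer's reverse complement is ACAGAAC, matching at positions 147–153.
Each forward site pairs with the reverse site to give a product ending at position 153: sizes 95, 65 bp.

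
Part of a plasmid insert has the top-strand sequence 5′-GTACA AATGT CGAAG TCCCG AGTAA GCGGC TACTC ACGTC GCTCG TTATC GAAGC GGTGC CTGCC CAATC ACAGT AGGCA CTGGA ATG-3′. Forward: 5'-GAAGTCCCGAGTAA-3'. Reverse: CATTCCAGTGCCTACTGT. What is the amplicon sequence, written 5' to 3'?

The forward primer matches the template at positions 12–25.
Taking the reverse complement of CATTCCAGTGCCTACTGT gives ACAGTAGGCACTGGAATG, found at positions 71–88 on the template; the primer anneals here to the top strand with its 3' end pointing upstream.
The product is the template from position 12 through 88 (77 bp).

5'-GAAGTCCCGAGTAAGCGGCTACTCACGTCGCTCGTTATCGAAGCGGTGCCTGCCCAATCACAGTAGGCACTGGAATG-3'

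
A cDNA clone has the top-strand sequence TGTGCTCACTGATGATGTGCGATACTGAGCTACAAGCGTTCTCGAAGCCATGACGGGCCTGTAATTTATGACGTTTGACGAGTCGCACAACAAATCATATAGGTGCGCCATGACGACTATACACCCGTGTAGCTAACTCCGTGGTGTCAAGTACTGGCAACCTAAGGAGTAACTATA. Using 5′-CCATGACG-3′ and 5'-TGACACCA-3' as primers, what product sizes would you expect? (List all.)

The forward primer CCATGACG matches the top strand at positions 48–55, 108–115.
The reverse primer's reverse complement is TGGTGTCA, matching at positions 142–149.
Each forward site pairs with the reverse site to give a product ending at position 149: sizes 102, 42 bp.

102 bp, 42 bp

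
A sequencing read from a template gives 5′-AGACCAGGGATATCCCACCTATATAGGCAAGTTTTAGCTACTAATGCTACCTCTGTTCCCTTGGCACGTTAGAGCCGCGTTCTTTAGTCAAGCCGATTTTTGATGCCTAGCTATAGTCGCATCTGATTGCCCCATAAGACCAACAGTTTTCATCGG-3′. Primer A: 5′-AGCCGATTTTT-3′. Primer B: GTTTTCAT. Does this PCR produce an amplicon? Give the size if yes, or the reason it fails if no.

No product — both primers anneal to the same strand and extend in the same direction.

Primer A (AGCCGATTTTT) matches the top strand at positions 91–101 (3' end points downstream).
Primer B (GTTTTCAT) also matches the top strand directly, at positions 146–153 — its reverse complement ATGAAAAC is not present.
Both primers anneal to the bottom strand with 3' ends pointing the same way, so neither can prime synthesis back toward the other.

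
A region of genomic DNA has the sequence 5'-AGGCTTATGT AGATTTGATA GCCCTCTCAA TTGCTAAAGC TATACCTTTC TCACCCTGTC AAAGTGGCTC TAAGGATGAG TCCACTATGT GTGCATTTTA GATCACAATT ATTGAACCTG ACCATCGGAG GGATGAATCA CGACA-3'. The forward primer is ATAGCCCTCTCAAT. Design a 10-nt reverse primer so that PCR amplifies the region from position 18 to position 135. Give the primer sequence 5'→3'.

The product's 3' end on the top strand is position 135.
The reverse primer anneals to the top strand over positions 126–135, i.e. to CGGAGGGATG.
Its sequence written 5'→3' is the reverse complement: CATCCCTCCG.

5'-CATCCCTCCG-3'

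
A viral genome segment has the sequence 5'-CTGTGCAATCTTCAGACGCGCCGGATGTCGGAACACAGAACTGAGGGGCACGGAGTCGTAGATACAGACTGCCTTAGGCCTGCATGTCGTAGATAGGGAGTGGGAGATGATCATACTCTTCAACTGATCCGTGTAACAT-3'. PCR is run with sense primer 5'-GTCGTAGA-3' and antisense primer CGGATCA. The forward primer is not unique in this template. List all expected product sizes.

The forward primer GTCGTAGA matches the top strand at positions 55–62, 86–93.
The reverse primer's reverse complement is TGATCCG, matching at positions 125–131.
Each forward site pairs with the reverse site to give a product ending at position 131: sizes 77, 46 bp.

77 bp, 46 bp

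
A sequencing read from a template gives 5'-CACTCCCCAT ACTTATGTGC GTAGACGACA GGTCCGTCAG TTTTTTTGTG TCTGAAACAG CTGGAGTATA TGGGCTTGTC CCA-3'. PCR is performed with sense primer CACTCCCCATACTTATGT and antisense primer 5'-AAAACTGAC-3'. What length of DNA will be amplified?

44 bp

Forward primer CACTCCCCATACTTATGT is found on the top strand at positions 1–18.
Reverse complement of the reverse primer: GTCAGTTTT. This occurs on the top strand at positions 36–44.
The product runs from position 1 to position 44, so its length is 44 − 1 + 1 = 44 bp.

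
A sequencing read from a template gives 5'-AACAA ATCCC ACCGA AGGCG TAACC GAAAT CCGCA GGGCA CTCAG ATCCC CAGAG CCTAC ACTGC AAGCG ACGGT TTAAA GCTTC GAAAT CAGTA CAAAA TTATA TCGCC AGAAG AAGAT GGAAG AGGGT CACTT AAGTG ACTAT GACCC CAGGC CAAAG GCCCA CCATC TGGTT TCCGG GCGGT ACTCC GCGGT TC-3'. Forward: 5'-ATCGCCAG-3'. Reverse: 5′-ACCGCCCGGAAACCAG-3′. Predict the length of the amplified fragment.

81 bp

Forward primer ATCGCCAG is found on the top strand at positions 105–112.
Taking the reverse complement of ACCGCCCGGAAACCAG gives CTGGTTTCCGGGCGGT, found at positions 170–185 on the template; the primer anneals here to the top strand with its 3' end pointing upstream.
Product length = (reverse-primer end) − (forward-primer start) + 1 = 185 − 105 + 1 = 81 bp.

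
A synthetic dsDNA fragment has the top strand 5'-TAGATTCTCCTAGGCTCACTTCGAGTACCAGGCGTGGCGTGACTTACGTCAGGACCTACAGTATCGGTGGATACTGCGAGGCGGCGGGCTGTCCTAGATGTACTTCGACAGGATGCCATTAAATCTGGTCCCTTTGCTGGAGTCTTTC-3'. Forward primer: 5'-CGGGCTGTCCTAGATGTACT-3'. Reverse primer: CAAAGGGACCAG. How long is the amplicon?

The forward primer matches the template at positions 85–104.
The reverse primer's reverse complement is CTGGTCCCTTTG, which matches the template at positions 125–136.
Product length = (reverse-primer end) − (forward-primer start) + 1 = 136 − 85 + 1 = 52 bp.

52 bp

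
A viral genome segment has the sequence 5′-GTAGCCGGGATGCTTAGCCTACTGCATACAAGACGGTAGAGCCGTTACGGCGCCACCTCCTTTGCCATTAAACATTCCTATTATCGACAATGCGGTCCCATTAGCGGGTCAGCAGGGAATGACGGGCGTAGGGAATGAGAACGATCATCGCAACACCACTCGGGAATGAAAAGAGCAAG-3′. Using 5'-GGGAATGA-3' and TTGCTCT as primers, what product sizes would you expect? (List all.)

The forward primer GGGAATGA matches the top strand at positions 115–122, 131–138, 162–169.
The reverse primer's reverse complement is AGAGCAA, matching at positions 172–178.
Each forward site pairs with the reverse site to give a product ending at position 178: sizes 64, 48, 17 bp.

64 bp, 48 bp, 17 bp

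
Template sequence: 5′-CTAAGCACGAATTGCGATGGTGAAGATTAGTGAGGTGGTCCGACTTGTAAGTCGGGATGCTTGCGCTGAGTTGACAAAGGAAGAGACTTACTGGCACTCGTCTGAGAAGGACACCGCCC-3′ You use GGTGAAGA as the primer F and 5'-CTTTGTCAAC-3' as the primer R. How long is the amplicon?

Scanning the template, GGTGAAGA occurs at positions 19–26; this primer anneals to the bottom strand there with its 3' end pointing downstream.
Reverse complement of the reverse primer: GTTGACAAAG. This occurs on the top strand at positions 70–79.
Product length = (reverse-primer end) − (forward-primer start) + 1 = 79 − 19 + 1 = 61 bp.

61 bp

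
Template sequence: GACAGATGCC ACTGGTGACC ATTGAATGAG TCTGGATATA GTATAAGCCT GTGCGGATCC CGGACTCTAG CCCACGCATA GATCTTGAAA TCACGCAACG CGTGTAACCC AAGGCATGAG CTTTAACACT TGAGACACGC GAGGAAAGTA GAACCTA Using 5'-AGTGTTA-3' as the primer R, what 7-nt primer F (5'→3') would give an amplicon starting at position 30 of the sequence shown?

The reverse primer's reverse complement TAACACT matches the template at positions 124–130; the product starts at position 30.
The forward primer is identical to the top strand over positions 30–36: GTCTGGA.

5'-GTCTGGA-3'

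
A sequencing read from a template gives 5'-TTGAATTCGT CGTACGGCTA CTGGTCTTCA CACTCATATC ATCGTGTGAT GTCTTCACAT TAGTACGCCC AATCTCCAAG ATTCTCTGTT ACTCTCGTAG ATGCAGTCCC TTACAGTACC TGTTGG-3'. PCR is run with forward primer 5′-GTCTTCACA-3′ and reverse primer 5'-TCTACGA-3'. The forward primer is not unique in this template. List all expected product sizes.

The forward primer GTCTTCACA matches the top strand at positions 24–32, 51–59.
The reverse primer's reverse complement is TCGTAGA, matching at positions 95–101.
Each forward site pairs with the reverse site to give a product ending at position 101: sizes 78, 51 bp.

78 bp, 51 bp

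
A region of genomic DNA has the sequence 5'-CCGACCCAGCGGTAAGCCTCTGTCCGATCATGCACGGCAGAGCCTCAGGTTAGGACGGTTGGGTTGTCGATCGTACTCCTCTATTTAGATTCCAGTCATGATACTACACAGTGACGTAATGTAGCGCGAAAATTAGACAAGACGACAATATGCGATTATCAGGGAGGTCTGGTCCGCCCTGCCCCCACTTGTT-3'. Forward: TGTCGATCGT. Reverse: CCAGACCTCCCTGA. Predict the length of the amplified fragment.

Scanning the template, TGTCGATCGT occurs at positions 65–74; this primer anneals to the bottom strand there with its 3' end pointing downstream.
Taking the reverse complement of CCAGACCTCCCTGA gives TCAGGGAGGTCTGG, found at positions 159–172 on the template; the primer anneals here to the top strand with its 3' end pointing upstream.
The product runs from position 65 to position 172, so its length is 172 − 65 + 1 = 108 bp.

108 bp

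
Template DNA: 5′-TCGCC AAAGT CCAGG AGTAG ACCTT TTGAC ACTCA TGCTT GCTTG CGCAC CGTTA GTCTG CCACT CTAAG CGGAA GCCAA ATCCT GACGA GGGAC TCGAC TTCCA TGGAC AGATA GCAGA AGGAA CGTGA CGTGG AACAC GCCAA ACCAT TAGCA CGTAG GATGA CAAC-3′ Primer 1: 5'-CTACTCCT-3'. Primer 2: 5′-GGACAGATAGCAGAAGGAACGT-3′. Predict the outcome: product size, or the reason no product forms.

No product — the primers' 3' ends point away from each other.

Primer 1 (CTACTCCT) has reverse complement AGGAGTAG, which matches the top strand at positions 13–20; primer 1 anneals to the top strand there with its 3' end pointing upstream toward position 13.
Primer 2 (GGACAGATAGCAGAAGGAACGT) matches the top strand directly at positions 107–128; it anneals to the bottom strand with its 3' end pointing downstream toward position 128.
The 3' ends diverge (primer 1 extends toward position 1, primer 2 toward position 169), so the primers never converge on a shared product.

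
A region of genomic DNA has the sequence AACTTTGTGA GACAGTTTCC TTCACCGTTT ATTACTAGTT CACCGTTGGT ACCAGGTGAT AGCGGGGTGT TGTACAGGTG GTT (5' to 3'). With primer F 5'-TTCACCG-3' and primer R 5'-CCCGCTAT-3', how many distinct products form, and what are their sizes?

Two products: 46 bp, 28 bp

The forward primer TTCACCG matches the top strand at positions 21–27, 39–45.
The reverse primer's reverse complement is ATAGCGGG, matching at positions 59–66.
Each forward site pairs with the reverse site to give a product ending at position 66: sizes 46, 28 bp.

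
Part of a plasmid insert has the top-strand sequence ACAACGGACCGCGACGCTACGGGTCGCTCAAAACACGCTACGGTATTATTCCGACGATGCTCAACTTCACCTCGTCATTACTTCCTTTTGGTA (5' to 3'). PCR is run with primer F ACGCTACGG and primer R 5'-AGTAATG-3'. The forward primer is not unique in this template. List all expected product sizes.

69 bp, 48 bp

The forward primer ACGCTACGG matches the top strand at positions 14–22, 35–43.
The reverse primer's reverse complement is CATTACT, matching at positions 76–82.
Each forward site pairs with the reverse site to give a product ending at position 82: sizes 69, 48 bp.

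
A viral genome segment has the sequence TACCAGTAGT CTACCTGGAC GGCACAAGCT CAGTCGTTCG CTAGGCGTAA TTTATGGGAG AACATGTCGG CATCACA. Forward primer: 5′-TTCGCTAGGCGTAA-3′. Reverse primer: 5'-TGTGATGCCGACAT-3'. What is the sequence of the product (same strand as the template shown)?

Forward primer TTCGCTAGGCGTAA is found on the top strand at positions 37–50.
Reverse complement of the reverse primer: ATGTCGGCATCACA. This occurs on the top strand at positions 64–77.
The product is the template from position 37 through 77 (41 bp).

5'-TTCGCTAGGCGTAATTTATGGGAGAACATGTCGGCATCACA-3'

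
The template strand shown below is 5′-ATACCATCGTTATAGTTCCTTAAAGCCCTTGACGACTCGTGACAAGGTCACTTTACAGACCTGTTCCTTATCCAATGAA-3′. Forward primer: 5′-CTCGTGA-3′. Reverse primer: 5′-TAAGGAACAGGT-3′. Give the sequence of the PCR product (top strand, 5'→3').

Forward primer CTCGTGA is found on the top strand at positions 36–42.
The reverse primer's reverse complement is ACCTGTTCCTTA, which matches the template at positions 59–70.
The product is the template from position 36 through 70 (35 bp).

5'-CTCGTGACAAGGTCACTTTACAGACCTGTTCCTTA-3'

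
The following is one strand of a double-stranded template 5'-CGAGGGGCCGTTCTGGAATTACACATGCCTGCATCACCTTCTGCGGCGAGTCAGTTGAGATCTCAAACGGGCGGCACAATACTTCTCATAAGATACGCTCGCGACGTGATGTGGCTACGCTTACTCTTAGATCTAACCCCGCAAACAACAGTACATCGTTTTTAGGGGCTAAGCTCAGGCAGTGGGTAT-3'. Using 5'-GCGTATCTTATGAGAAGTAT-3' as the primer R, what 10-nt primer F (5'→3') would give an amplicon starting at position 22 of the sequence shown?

The reverse primer's reverse complement ATACTTCTCATAAGATACGC matches the template at positions 79–98; the product starts at position 22.
The forward primer is identical to the top strand over positions 22–31: CACATGCCTG.

5'-CACATGCCTG-3'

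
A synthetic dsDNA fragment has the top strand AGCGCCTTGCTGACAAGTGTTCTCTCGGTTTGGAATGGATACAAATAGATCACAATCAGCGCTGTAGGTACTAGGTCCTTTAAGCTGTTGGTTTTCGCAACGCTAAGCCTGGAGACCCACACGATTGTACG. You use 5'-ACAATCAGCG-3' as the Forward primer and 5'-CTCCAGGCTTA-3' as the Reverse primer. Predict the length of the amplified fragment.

63 bp

Scanning the template, ACAATCAGCG occurs at positions 52–61; this primer anneals to the bottom strand there with its 3' end pointing downstream.
Taking the reverse complement of CTCCAGGCTTA gives TAAGCCTGGAG, found at positions 104–114 on the template; the primer anneals here to the top strand with its 3' end pointing upstream.
Product length = (reverse-primer end) − (forward-primer start) + 1 = 114 − 52 + 1 = 63 bp.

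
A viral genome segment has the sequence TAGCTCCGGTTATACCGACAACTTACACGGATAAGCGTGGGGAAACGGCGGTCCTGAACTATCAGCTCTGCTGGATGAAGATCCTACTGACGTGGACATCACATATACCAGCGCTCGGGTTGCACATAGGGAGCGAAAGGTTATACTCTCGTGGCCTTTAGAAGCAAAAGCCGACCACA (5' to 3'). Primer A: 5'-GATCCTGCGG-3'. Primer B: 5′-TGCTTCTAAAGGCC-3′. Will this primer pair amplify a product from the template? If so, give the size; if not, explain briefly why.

No product — primer A has no binding site in the template.

Primer A (GATCCTGCGG) does not match the top strand, and its reverse complement CCGCAGGATC does not match either.
With no annealing site for primer A, no amplification occurs.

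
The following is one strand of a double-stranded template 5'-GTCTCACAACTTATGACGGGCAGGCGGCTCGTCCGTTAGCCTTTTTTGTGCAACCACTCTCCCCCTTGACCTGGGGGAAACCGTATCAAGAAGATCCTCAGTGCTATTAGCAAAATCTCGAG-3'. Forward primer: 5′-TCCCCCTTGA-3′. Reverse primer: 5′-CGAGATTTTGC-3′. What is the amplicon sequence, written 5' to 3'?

5'-TCCCCCTTGACCTGGGGGAAACCGTATCAAGAAGATCCTCAGTGCTATTAGCAAAATCTCG-3'

Scanning the template, TCCCCCTTGA occurs at positions 60–69; this primer anneals to the bottom strand there with its 3' end pointing downstream.
Taking the reverse complement of CGAGATTTTGC gives GCAAAATCTCG, found at positions 110–120 on the template; the primer anneals here to the top strand with its 3' end pointing upstream.
The product is the template from position 60 through 120 (61 bp).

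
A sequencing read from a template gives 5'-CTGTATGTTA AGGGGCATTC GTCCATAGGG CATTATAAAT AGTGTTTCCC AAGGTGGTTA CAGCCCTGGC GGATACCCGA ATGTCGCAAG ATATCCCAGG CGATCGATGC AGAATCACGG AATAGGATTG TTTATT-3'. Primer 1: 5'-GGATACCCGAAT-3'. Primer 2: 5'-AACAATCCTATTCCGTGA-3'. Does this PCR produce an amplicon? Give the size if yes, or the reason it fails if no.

Primer 1 (GGATACCCGAAT) matches the top strand at positions 71–82; it acts as a forward primer.
Primer 2's reverse complement is TCACGGAATAGGATTGTT, matching the top strand at positions 115–132; it acts as a reverse primer.
The 3' ends face each other across positions 71–132, giving a 62 bp product.

Yes — a 62 bp product.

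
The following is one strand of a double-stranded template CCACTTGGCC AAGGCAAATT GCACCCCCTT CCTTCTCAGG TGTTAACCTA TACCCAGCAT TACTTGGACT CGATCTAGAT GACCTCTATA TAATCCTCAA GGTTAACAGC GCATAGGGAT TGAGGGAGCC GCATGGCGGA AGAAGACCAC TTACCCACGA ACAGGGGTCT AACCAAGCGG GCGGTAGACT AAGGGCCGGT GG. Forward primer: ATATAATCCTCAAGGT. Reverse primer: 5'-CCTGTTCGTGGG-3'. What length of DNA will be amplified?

78 bp

The forward primer matches the template at positions 88–103.
Taking the reverse complement of CCTGTTCGTGGG gives CCCACGAACAGG, found at positions 154–165 on the template; the primer anneals here to the top strand with its 3' end pointing upstream.
The product runs from position 88 to position 165, so its length is 165 − 88 + 1 = 78 bp.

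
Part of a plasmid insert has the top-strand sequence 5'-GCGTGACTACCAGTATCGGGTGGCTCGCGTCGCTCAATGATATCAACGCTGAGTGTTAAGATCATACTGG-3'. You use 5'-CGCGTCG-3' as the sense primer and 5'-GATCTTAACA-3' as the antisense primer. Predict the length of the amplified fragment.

38 bp

Scanning the template, CGCGTCG occurs at positions 26–32; this primer anneals to the bottom strand there with its 3' end pointing downstream.
Taking the reverse complement of GATCTTAACA gives TGTTAAGATC, found at positions 54–63 on the template; the primer anneals here to the top strand with its 3' end pointing upstream.
The product runs from position 26 to position 63, so its length is 63 − 26 + 1 = 38 bp.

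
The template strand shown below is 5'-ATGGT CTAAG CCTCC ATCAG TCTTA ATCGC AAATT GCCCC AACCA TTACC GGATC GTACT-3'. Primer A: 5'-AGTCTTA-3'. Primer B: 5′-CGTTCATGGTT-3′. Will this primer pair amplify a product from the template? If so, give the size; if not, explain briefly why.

No product — primer B has no binding site in the template.

Primer B (CGTTCATGGTT) does not match the top strand, and its reverse complement AACCATGAACG does not match either.
With no annealing site for primer B, no amplification occurs.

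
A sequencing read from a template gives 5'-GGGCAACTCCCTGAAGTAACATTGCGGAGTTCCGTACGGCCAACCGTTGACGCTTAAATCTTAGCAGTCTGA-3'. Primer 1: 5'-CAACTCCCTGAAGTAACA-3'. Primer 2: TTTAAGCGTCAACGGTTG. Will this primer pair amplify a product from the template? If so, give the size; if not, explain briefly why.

Yes — a 55 bp product.

Primer 1 (CAACTCCCTGAAGTAACA) matches the top strand at positions 4–21; it acts as a forward primer.
Primer 2's reverse complement is CAACCGTTGACGCTTAAA, matching the top strand at positions 41–58; it acts as a reverse primer.
The 3' ends face each other across positions 4–58, giving a 55 bp product.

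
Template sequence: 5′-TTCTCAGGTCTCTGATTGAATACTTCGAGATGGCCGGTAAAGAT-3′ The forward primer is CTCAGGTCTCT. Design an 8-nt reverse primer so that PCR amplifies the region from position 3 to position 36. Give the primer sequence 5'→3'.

The product's 3' end on the top strand is position 36.
The reverse primer anneals to the top strand over positions 29–36, i.e. to GATGGCCG.
Its sequence written 5'→3' is the reverse complement: CGGCCATC.

5'-CGGCCATC-3'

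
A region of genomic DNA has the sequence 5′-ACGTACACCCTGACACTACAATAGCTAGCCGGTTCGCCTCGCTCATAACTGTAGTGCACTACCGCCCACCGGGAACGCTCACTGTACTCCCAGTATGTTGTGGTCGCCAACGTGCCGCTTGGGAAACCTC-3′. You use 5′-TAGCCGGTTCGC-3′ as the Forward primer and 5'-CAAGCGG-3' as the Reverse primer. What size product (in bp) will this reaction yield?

Scanning the template, TAGCCGGTTCGC occurs at positions 26–37; this primer anneals to the bottom strand there with its 3' end pointing downstream.
Taking the reverse complement of CAAGCGG gives CCGCTTG, found at positions 115–121 on the template; the primer anneals here to the top strand with its 3' end pointing upstream.
Amplicon spans positions 26–121: 96 bp.

96 bp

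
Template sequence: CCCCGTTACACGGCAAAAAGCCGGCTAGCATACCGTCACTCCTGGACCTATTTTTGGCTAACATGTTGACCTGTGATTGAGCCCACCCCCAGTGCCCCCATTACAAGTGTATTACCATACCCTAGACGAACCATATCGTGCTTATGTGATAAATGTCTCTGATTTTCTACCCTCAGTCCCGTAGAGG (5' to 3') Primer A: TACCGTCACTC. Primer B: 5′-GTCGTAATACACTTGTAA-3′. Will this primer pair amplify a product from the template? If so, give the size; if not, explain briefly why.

No product — primer B has no binding site in the template.

Primer B (GTCGTAATACACTTGTAA) does not match the top strand, and its reverse complement TTACAAGTGTATTACGAC does not match either.
With no annealing site for primer B, no amplification occurs.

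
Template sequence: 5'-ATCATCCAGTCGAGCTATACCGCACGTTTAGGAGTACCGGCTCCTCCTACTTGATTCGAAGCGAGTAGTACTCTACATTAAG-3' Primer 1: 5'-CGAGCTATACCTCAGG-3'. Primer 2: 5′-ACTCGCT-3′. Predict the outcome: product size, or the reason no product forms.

Primer 1 (CGAGCTATACCTCAGG) does not match the top strand, and its reverse complement CCTGAGGTATAGCTCG does not match either.
With no annealing site for primer 1, no amplification occurs.

No product — primer 1 has no binding site in the template.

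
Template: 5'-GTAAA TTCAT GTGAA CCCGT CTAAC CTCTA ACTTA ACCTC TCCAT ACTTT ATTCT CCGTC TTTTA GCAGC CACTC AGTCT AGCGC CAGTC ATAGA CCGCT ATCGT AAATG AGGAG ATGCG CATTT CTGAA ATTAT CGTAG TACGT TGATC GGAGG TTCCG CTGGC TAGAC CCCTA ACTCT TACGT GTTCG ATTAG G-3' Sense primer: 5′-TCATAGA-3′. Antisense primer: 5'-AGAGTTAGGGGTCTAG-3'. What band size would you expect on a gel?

92 bp

Forward primer TCATAGA is found on the top strand at positions 89–95.
Reverse complement of the reverse primer: CTAGACCCCTAACTCT. This occurs on the top strand at positions 165–180.
The product runs from position 89 to position 180, so its length is 180 − 89 + 1 = 92 bp.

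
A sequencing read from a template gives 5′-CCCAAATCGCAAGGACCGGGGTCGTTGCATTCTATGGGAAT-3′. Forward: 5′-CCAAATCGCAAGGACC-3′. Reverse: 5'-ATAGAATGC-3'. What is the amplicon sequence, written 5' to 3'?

5'-CCAAATCGCAAGGACCGGGGTCGTTGCATTCTAT-3'

The forward primer matches the template at positions 2–17.
The reverse primer's reverse complement is GCATTCTAT, which matches the template at positions 27–35.
The product is the template from position 2 through 35 (34 bp).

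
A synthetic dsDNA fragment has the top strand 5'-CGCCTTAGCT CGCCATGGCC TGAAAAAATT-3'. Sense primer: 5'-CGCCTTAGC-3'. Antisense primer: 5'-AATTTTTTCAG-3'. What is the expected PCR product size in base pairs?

The forward primer matches the template at positions 1–9.
Reverse complement of the reverse primer: CTGAAAAAATT. This occurs on the top strand at positions 20–30.
The product runs from position 1 to position 30, so its length is 30 − 1 + 1 = 30 bp.

30 bp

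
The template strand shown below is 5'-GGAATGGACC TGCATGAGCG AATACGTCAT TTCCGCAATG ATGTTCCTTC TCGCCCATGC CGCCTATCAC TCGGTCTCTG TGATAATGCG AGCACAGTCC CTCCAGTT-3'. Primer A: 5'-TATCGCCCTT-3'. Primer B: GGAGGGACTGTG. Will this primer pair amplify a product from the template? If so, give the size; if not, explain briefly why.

Primer A (TATCGCCCTT) does not match the top strand, and its reverse complement AAGGGCGATA does not match either.
With no annealing site for primer A, no amplification occurs.

No product — primer A has no binding site in the template.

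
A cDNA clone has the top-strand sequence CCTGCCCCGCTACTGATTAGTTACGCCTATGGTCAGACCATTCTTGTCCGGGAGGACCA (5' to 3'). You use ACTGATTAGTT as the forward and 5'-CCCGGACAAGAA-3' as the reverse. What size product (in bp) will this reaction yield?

41 bp

Forward primer ACTGATTAGTT is found on the top strand at positions 12–22.
Taking the reverse complement of CCCGGACAAGAA gives TTCTTGTCCGGG, found at positions 41–52 on the template; the primer anneals here to the top strand with its 3' end pointing upstream.
Product length = (reverse-primer end) − (forward-primer start) + 1 = 52 − 12 + 1 = 41 bp.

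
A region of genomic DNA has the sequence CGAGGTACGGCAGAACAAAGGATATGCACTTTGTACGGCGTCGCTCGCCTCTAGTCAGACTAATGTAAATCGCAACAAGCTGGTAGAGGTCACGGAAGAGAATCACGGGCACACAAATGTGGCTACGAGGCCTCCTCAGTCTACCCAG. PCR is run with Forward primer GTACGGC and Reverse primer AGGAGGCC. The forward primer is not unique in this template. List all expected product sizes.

The forward primer GTACGGC matches the top strand at positions 5–11, 33–39.
The reverse primer's reverse complement is GGCCTCCT, matching at positions 129–136.
Each forward site pairs with the reverse site to give a product ending at position 136: sizes 132, 104 bp.

132 bp, 104 bp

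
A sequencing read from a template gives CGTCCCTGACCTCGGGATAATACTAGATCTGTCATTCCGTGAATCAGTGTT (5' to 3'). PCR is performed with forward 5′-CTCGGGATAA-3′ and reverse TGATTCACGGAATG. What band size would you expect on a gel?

Forward primer CTCGGGATAA is found on the top strand at positions 11–20.
Reverse complement of the reverse primer: CATTCCGTGAATCA. This occurs on the top strand at positions 33–46.
The product runs from position 11 to position 46, so its length is 46 − 11 + 1 = 36 bp.

36 bp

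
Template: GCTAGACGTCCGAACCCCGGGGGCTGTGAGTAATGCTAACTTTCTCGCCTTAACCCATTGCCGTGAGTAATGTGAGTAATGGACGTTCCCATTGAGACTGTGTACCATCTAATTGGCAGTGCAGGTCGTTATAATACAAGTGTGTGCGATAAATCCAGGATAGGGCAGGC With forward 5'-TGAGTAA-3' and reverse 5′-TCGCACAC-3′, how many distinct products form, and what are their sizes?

The forward primer TGAGTAA matches the top strand at positions 27–33, 64–70, 73–79.
The reverse primer's reverse complement is GTGTGCGA, matching at positions 142–149.
Each forward site pairs with the reverse site to give a product ending at position 149: sizes 123, 86, 77 bp.

Three products: 123 bp, 86 bp, 77 bp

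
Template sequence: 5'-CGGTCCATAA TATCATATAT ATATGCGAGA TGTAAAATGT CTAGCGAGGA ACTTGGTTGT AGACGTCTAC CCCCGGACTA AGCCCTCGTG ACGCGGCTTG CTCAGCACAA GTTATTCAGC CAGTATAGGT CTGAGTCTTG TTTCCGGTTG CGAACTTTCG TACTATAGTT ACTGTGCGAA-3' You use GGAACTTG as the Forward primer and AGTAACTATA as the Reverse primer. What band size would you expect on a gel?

The forward primer matches the template at positions 48–55.
Reverse complement of the reverse primer: TATAGTTACT. This occurs on the top strand at positions 164–173.
Amplicon spans positions 48–173: 126 bp.

126 bp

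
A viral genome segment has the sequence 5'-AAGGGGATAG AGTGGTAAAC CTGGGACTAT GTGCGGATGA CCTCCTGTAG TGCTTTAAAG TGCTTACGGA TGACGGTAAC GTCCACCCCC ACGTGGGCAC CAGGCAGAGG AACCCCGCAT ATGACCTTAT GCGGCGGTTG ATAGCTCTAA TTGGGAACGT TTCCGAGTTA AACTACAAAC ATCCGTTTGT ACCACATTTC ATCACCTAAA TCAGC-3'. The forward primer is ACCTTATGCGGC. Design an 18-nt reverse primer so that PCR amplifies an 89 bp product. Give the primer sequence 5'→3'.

5'-GATTTAGGTGATGAAATG-3'

The forward primer binds at positions 124–135, so an 89 bp product ends at position 124 + 89 − 1 = 212.
The reverse primer anneals to the top strand over positions 195–212, i.e. to CATTTCATCACCTAAATC.
Its sequence written 5'→3' is the reverse complement: GATTTAGGTGATGAAATG.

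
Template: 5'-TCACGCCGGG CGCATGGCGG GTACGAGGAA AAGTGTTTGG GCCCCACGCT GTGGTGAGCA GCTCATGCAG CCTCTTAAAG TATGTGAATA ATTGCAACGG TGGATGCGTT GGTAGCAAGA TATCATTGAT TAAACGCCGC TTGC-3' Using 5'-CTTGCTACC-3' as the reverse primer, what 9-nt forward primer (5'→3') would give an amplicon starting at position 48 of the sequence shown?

The reverse primer's reverse complement GGTAGCAAG matches the template at positions 111–119; the product starts at position 48.
The forward primer is identical to the top strand over positions 48–56: GCTGTGGTG.

5'-GCTGTGGTG-3'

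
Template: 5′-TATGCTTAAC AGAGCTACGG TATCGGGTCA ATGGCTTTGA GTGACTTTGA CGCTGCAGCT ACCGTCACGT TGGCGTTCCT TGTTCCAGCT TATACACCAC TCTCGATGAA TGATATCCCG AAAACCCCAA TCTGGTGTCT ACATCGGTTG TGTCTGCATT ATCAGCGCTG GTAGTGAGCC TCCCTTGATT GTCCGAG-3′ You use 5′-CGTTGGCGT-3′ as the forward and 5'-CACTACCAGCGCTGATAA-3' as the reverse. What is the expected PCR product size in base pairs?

Forward primer CGTTGGCGT is found on the top strand at positions 68–76.
The reverse primer's reverse complement is TTATCAGCGCTGGTAGTG, which matches the template at positions 159–176.
Product length = (reverse-primer end) − (forward-primer start) + 1 = 176 − 68 + 1 = 109 bp.

109 bp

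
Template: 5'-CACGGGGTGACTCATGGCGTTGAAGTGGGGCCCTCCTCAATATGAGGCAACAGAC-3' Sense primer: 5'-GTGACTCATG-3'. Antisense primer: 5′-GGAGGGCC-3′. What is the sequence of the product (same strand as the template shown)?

5'-GTGACTCATGGCGTTGAAGTGGGGCCCTCC-3'

The forward primer matches the template at positions 7–16.
The reverse primer's reverse complement is GGCCCTCC, which matches the template at positions 29–36.
The product is the template from position 7 through 36 (30 bp).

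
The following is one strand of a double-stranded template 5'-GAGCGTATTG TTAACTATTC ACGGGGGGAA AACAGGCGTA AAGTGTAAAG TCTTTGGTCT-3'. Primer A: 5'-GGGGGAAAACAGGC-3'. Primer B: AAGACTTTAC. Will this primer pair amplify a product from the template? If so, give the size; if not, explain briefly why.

Yes — a 31 bp product.

Primer A (GGGGGAAAACAGGC) matches the top strand at positions 24–37; it acts as a forward primer.
Primer B's reverse complement is GTAAAGTCTT, matching the top strand at positions 45–54; it acts as a reverse primer.
The 3' ends face each other across positions 24–54, giving a 31 bp product.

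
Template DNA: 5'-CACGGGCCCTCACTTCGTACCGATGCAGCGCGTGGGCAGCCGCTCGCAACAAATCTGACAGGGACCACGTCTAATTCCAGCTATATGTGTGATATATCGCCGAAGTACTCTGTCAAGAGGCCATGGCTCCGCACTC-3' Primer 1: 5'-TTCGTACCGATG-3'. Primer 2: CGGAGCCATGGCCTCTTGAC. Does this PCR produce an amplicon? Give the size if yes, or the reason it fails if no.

Primer 1 (TTCGTACCGATG) matches the top strand at positions 14–25; it acts as a forward primer.
Primer 2's reverse complement is GTCAAGAGGCCATGGCTCCG, matching the top strand at positions 112–131; it acts as a reverse primer.
The 3' ends face each other across positions 14–131, giving a 118 bp product.

Yes — a 118 bp product.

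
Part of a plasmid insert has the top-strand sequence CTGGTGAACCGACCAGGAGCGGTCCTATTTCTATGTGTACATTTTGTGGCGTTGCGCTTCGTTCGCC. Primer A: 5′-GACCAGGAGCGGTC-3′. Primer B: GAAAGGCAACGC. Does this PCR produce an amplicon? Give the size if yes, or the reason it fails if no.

Primer B (GAAAGGCAACGC) does not match the top strand, and its reverse complement GCGTTGCCTTTC does not match either.
With no annealing site for primer B, no amplification occurs.

No product — primer B has no binding site in the template.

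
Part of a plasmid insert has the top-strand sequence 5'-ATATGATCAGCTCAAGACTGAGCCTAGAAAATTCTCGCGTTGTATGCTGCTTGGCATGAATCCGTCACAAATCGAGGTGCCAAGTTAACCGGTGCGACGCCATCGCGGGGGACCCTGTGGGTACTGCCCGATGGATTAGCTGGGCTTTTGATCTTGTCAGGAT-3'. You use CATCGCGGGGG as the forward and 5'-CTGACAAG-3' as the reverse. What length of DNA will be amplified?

60 bp

The forward primer matches the template at positions 101–111.
The reverse primer's reverse complement is CTTGTCAG, which matches the template at positions 153–160.
Amplicon spans positions 101–160: 60 bp.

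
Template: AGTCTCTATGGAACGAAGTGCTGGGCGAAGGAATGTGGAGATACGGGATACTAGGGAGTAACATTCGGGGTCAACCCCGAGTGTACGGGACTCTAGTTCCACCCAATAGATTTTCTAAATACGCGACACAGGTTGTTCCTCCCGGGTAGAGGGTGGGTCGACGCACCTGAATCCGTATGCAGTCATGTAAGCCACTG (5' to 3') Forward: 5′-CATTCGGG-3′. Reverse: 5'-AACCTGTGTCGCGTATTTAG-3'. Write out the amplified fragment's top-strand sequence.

5'-CATTCGGGGTCAACCCCGAGTGTACGGGACTCTAGTTCCACCCAATAGATTTTCTAAATACGCGACACAGGTT-3'

Forward primer CATTCGGG is found on the top strand at positions 62–69.
Reverse complement of the reverse primer: CTAAATACGCGACACAGGTT. This occurs on the top strand at positions 115–134.
The product is the template from position 62 through 134 (73 bp).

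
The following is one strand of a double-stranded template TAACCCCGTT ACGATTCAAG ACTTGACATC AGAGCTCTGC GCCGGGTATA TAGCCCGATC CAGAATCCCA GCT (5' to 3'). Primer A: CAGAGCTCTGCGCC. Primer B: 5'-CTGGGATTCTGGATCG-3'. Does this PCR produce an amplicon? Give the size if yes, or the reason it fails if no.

Primer A (CAGAGCTCTGCGCC) matches the top strand at positions 30–43; it acts as a forward primer.
Primer B's reverse complement is CGATCCAGAATCCCAG, matching the top strand at positions 56–71; it acts as a reverse primer.
The 3' ends face each other across positions 30–71, giving a 42 bp product.

Yes — a 42 bp product.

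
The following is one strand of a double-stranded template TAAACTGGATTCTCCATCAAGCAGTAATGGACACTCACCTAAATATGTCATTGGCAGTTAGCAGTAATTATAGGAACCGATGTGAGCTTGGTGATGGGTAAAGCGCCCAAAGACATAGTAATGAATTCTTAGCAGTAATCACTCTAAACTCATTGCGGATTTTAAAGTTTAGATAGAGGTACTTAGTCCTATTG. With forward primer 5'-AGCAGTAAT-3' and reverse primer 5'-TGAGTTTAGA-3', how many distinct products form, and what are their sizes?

The forward primer AGCAGTAAT matches the top strand at positions 20–28, 60–68, 131–139.
The reverse primer's reverse complement is TCTAAACTCA, matching at positions 143–152.
Each forward site pairs with the reverse site to give a product ending at position 152: sizes 133, 93, 22 bp.

Three products: 133 bp, 93 bp, 22 bp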